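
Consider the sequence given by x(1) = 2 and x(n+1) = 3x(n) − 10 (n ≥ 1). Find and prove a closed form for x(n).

Claim: x(n) = -3^n + 5.

Base case: x(1) = 2, and -3^1 + 5 = -3 + 5 = 2.
Assume x(k) = -3^k + 5 for some k ≥ 1.
Then x(k+1) = 3x(k) − 10 = 3·(-3^k + 5) − 10 = -3^{k+1} + 15 − 10 = -3^{k+1} + 5.
By induction, x(n) = -3^n + 5 for all n ≥ 1.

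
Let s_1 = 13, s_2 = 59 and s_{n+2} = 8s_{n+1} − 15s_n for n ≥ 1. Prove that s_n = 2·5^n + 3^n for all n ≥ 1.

Base cases: s_1 = 13 and 2·5^1 + 3^1 = 13; s_2 = 59 and 2·5^2 + 3^2 = 59.
Assume s_j = 2·5^j + 3^j for all 1 ≤ j ≤ m, where m ≥ 2.
Then s_{m+1} = 8s_m − 15s_{m−1} = 8·(2·5^m + 3^m) − 15·(2·5^{m−1} + 3^{m−1}) = 2·(8·5 − 15)5^{m−1} + (8·3 − 15)3^{m−1} = 50·5^{m−1} + 9·3^{m−1} = 2·5^{m+1} + 3^{m+1}.
Hence s_n = 2·5^n + 3^n for every n ≥ 1, by strong induction.

s_n = 2·5^n + 3^n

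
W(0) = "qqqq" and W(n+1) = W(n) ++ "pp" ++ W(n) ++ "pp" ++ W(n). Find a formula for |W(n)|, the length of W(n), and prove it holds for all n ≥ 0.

Claim: |W(n)| = 6·3^n − 2.

Base case: |W(0)| = 4, and 6·3^0 − 2 = 4.
Assume |W(m)| = 6·3^m − 2.
Then |W(m+1)| = 3|W(m)| + 4 = 3(6·3^m − 2) + 4 = 6·3^{m+1} − 6 + 4 = 6·3^{m+1} − 2.
This completes the inductive step, so |W(n)| = 6·3^n − 2 for all n ≥ 0.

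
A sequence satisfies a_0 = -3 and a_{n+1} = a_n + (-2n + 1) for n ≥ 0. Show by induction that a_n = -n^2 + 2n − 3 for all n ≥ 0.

Base case: a_0 = -3, and -0^2 + 2·0 − 3 = -3.
Assume a_k = -k^2 + 2k − 3.
Then a_{k+1} = a_k + (-2k + 1) = (-k^2 + 2k − 3) + (-2k + 1) = -k^2 − 2,
and -(k+1)^2 + 2·(k+1) − 3 = -k^2 − 2.
By induction, a_n = -n^2 + 2n − 3 for all n ≥ 0.

a_n = -n^2 + 2n − 3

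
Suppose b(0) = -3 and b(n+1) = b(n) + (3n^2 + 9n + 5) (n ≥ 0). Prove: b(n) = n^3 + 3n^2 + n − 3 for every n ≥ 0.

Base case: b(0) = -3, and 0^3 + 3·0^2 + 0 − 3 = -3.
Assume b(m) = m^3 + 3m^2 + m − 3.
Then b(m+1) = b(m) + (3m^2 + 9m + 5) = (m^3 + 3m^2 + m − 3) + (3m^2 + 9m + 5) = m^3 + 6m^2 + 10m + 2,
and (m+1)^3 + 3·(m+1)^2 + (m+1) − 3 = m^3 + 6m^2 + 10m + 2.
This completes the inductive step, so b(n) = n^3 + 3n^2 + n − 3 for all n ≥ 0.

b(n) = n^3 + 3n^2 + n − 3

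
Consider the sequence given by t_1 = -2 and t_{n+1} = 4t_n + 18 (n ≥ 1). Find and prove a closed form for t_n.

Claim: t_n = 4^n − 6.

Base case: t_1 = -2, and 4^1 − 6 = 4 − 6 = -2.
Assume t_r = 4^r − 6 for some r ≥ 1.
Then t_{r+1} = 4t_r + 18 = 4·(4^r − 6) + 18 = 4^{r+1} − 24 + 18 = 4^{r+1} − 6.
Hence t_n = 4^n − 6 for every n ≥ 1, by induction.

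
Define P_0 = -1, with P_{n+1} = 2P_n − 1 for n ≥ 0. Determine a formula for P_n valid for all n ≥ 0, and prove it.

Claim: P_n = -2^{n+1} + 1.

Base case: P_0 = -1, and -2^{0+1} + 1 = -2 + 1 = -1.
Assume P_j = -2^{j+1} + 1 for some j ≥ 0.
Then P_{j+1} = 2P_j − 1 = 2·(-2^{j+1} + 1) − 1 = -2^{j+2} + 2 − 1 = -2^{j+2} + 1.
This completes the inductive step, so P_n = -2^{n+1} + 1 for all n ≥ 0.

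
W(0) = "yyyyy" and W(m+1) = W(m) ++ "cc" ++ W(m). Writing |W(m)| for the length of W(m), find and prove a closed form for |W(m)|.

Claim: |W(m)| = 7·2^m − 2.

Base case: |W(0)| = 5, and 7·2^0 − 2 = 5.
Assume |W(r)| = 7·2^r − 2.
Then |W(r+1)| = |W(r)| + 2 + |W(r)| = 2|W(r)| + 2 = 2(7·2^r − 2) + 2 = 7·2^{r+1} − 4 + 2 = 7·2^{r+1} − 2.
By induction, |W(m)| = 7·2^m − 2 for all m ≥ 0.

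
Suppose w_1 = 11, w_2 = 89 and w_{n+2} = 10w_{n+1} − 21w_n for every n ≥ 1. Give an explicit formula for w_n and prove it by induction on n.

Claim: w_n = 2·7^n − 3^n.

Base cases: w_1 = 11 and 2·7^1 − 3^1 = 11; w_2 = 89 and 2·7^2 − 3^2 = 89.
Assume w_j = 2·7^j − 3^j for all 1 ≤ j ≤ r, where r ≥ 2.
Then w_{r+1} = 10w_r − 21w_{r−1} = 10·(2·7^r − 3^r) − 21·(2·7^{r−1} − 3^{r−1}) = 2·(10·7 − 21)7^{r−1} − (10·3 − 21)3^{r−1} = 98·7^{r−1} − 9·3^{r−1} = 2·7^{r+1} − 3^{r+1}.
So the formula holds for r+1, and by strong induction w_n = 2·7^n − 3^n for all n ≥ 1.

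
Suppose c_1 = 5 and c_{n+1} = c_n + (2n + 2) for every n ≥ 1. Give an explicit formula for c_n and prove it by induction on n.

Claim: c_n = n^2 + n + 3.

Base case: c_1 = 5, and 1^2 + 1 + 3 = 5.
Assume c_j = j^2 + j + 3.
Then c_{j+1} = c_j + (2j + 2) = (j^2 + j + 3) + (2j + 2) = j^2 + 3j + 5,
and (j+1)^2 + (j+1) + 3 = j^2 + 3j + 5.
This completes the inductive step, so c_n = n^2 + n + 3 for all n ≥ 1.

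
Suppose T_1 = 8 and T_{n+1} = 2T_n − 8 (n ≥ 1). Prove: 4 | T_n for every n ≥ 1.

Base case: T_1 = 8 = 4·2, so 4 | T_1.
Assume 4 | T_k, so T_k = 4t for some integer t.
Then T_{k+1} = 2T_k − 8 = 2·(4t) − 8 = 4(2t − 2), so 4 | T_{k+1}.
Hence 4 | T_n for every n ≥ 1, by induction.

4 | T_n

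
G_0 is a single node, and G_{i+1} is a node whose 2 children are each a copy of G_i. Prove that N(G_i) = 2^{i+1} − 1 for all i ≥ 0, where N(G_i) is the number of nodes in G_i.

Base case: N(G_0) = 1, and 2^{0+1} − 1 = 1.
Assume N(G_k) = 2^{k+1} − 1.
Then N(G_{k+1}) = 1 + 2N(G_k) = 1 + 2(2^{k+1} − 1) = 2^{k+2} − 2 + 1 = 2^{k+2} − 1.
So the formula holds for k+1, and by induction N(G_i) = 2^{i+1} − 1 for all i ≥ 0.

N(G_i) = 2^{i+1} − 1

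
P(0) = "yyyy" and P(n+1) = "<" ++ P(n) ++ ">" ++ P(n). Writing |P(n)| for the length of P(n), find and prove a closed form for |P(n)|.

Claim: |P(n)| = 6·2^n − 2.

Base case: |P(0)| = 4, and 6·2^0 − 2 = 4.
Assume |P(r)| = 6·2^r − 2.
Then |P(r+1)| = 1 + |P(r)| + 1 + |P(r)| = 2|P(r)| + 2 = 2(6·2^r − 2) + 2 = 6·2^{r+1} − 4 + 2 = 6·2^{r+1} − 2.
So the formula holds for r+1, and by induction |P(n)| = 6·2^n − 2 for all n ≥ 0.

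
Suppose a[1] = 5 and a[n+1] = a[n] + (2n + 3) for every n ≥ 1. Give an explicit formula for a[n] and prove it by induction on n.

Claim: a[n] = n^2 + 2n + 2.

Base case: a[1] = 5, and 1^2 + 2·1 + 2 = 5.
Assume a[m] = m^2 + 2m + 2.
Then a[m+1] = a[m] + (2m + 3) = (m^2 + 2m + 2) + (2m + 3) = m^2 + 4m + 5,
and (m+1)^2 + 2·(m+1) + 2 = m^2 + 4m + 5.
This completes the inductive step, so a[n] = n^2 + 2n + 2 for all n ≥ 1.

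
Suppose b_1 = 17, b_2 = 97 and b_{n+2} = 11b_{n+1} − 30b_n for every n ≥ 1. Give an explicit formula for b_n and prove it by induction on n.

Claim: b_n = 5^n + 2·6^n.

Base cases: b_1 = 17 and 5^1 + 2·6^1 = 17; b_2 = 97 and 5^2 + 2·6^2 = 97.
Assume b_j = 5^j + 2·6^j for all 1 ≤ j ≤ m, where m ≥ 2.
Then b_{m+1} = 11b_m − 30b_{m−1} = 11·(5^m + 2·6^m) − 30·(5^{m−1} + 2·6^{m−1}) = (11·5 − 30)5^{m−1} + 2·(11·6 − 30)6^{m−1} = 25·5^{m−1} + 72·6^{m−1} = 5^{m+1} + 2·6^{m+1}.
Hence b_n = 5^n + 2·6^n for every n ≥ 1, by strong induction.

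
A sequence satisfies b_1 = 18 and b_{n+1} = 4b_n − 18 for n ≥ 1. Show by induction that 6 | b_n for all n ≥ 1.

Base case: b_1 = 18 = 6·3, so 6 | b_1.
Assume 6 | b_k, so b_k = 6t for some integer t.
Then b_{k+1} = 4b_k − 18 = 4·(6t) − 18 = 6(4t − 3), so 6 | b_{k+1}.
Hence 6 | b_n for every n ≥ 1, by induction.

6 | b_n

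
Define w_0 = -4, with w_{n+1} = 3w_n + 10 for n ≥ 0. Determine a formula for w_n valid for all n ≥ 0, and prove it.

Claim: w_n = 3^n − 5.

Base case: w_0 = -4, and 3^0 − 5 = 1 − 5 = -4.
Assume w_m = 3^m − 5 for some m ≥ 0.
Then w_{m+1} = 3w_m + 10 = 3·(3^m − 5) + 10 = 3^{m+1} − 15 + 10 = 3^{m+1} − 5.
So the formula holds for m+1, and by induction w_n = 3^n − 5 for all n ≥ 0.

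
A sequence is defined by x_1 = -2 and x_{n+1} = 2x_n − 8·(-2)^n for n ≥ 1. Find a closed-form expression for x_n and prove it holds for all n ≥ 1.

Claim: x_n = 2^n + 2·(-2)^n.

Base case: x_1 = -2, and 2^1 + 2·(-2)^1 = 2 − 4 = -2.
Assume x_r = 2^r + 2·(-2)^r for some r ≥ 1.
Then x_{r+1} = 2x_r − 8·(-2)^r = 2·(2^r + 2·(-2)^r) − 8·(-2)^r = 2^{r+1} + 4·(-2)^r − 8·(-2)^r = 2^{r+1} − 4·(-2)^r = 2^{r+1} + 2·(-2)^{r+1}.
By induction, x_n = 2^n + 2·(-2)^n for all n ≥ 1.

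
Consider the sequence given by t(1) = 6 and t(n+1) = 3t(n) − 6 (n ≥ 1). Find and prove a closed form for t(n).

Claim: t(n) = 3^n + 3.

Base case: t(1) = 6, and 3^1 + 3 = 3 + 3 = 6.
Assume t(r) = 3^r + 3 for some r ≥ 1.
Then t(r+1) = 3t(r) − 6 = 3·(3^r + 3) − 6 = 3^{r+1} + 9 − 6 = 3^{r+1} + 3.
This completes the inductive step, so t(n) = 3^n + 3 for all n ≥ 1.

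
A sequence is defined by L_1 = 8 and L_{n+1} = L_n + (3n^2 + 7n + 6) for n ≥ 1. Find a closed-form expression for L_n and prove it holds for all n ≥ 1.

Claim: L_n = n^3 + 2n^2 + 3n + 2.

Base case: L_1 = 8, and 1^3 + 2·1^2 + 3·1 + 2 = 8.
Assume L_j = j^3 + 2j^2 + 3j + 2.
Then L_{j+1} = L_j + (3j^2 + 7j + 6) = (j^3 + 2j^2 + 3j + 2) + (3j^2 + 7j + 6) = j^3 + 5j^2 + 10j + 8,
and (j+1)^3 + 2·(j+1)^2 + 3·(j+1) + 2 = j^3 + 5j^2 + 10j + 8.
By induction, L_n = n^3 + 2n^2 + 3n + 2 for all n ≥ 1.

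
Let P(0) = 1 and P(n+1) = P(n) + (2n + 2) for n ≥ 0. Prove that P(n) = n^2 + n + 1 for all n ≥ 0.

Base case: P(0) = 1, and 0^2 + 0 + 1 = 1.
Assume P(r) = r^2 + r + 1.
Then P(r+1) = P(r) + (2r + 2) = (r^2 + r + 1) + (2r + 2) = r^2 + 3r + 3,
and (r+1)^2 + (r+1) + 1 = r^2 + 3r + 3.
This completes the inductive step, so P(n) = n^2 + n + 1 for all n ≥ 0.

P(n) = n^2 + n + 1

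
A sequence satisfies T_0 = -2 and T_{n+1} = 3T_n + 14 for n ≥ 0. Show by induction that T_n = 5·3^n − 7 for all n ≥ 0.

Base case: T_0 = -2, and 5·3^0 − 7 = 5 − 7 = -2.
Assume T_m = 5·3^m − 7 for some m ≥ 0.
Then T_{m+1} = 3T_m + 14 = 3·(5·3^m − 7) + 14 = 15·3^m − 21 + 14 = 5·3^{m+1} − 7.
Hence T_n = 5·3^n − 7 for every n ≥ 0, by induction.

T_n = 5·3^n − 7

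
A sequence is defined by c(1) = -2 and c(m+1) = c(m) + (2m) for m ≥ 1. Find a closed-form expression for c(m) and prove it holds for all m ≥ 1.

Claim: c(m) = m^2 − m − 2.

Base case: c(1) = -2, and 1^2 − 1 − 2 = -2.
Assume c(j) = j^2 − j − 2.
Then c(j+1) = c(j) + (2j) = (j^2 − j − 2) + (2j) = j^2 + j − 2,
and (j+1)^2 − (j+1) − 2 = j^2 + j − 2.
By induction, c(m) = m^2 − m − 2 for all m ≥ 1.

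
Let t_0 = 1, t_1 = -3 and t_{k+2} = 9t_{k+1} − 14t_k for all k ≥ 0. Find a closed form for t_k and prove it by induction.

Claim: t_k = -7^k + 2·2^k.

Base cases: t_0 = 1 and -7^0 + 2·2^0 = 1; t_1 = -3 and -7^1 + 2·2^1 = -3.
Assume t_i = -7^i + 2·2^i for all 0 ≤ i ≤ j, where j ≥ 1.
Then t_{j+1} = 9t_j − 14t_{j−1} = 9·(-7^j + 2·2^j) − 14·(-7^{j−1} + 2·2^{j−1}) = -(9·7 − 14)7^{j−1} + 2·(9·2 − 14)2^{j−1} = -49·7^{j−1} + 8·2^{j−1} = -7^{j+1} + 2·2^{j+1}.
Hence t_k = -7^k + 2·2^k for every k ≥ 0, by strong induction.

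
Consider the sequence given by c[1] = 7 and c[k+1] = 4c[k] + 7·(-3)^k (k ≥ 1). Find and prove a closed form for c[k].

Claim: c[k] = 4^k − (-3)^k.

Base case: c[1] = 7, and 4^1 − (-3)^1 = 4 + 3 = 7.
Assume c[r] = 4^r − (-3)^r for some r ≥ 1.
Then c[r+1] = 4c[r] + 7·(-3)^r = 4·(4^r − (-3)^r) + 7·(-3)^r = 4^{r+1} − 4·(-3)^r + 7·(-3)^r = 4^{r+1} + 3·(-3)^r = 4^{r+1} − (-3)^{r+1}.
This completes the inductive step, so c[k] = 4^k − (-3)^k for all k ≥ 1.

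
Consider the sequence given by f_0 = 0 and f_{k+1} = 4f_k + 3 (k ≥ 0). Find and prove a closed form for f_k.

Claim: f_k = 4^k − 1.

Base case: f_0 = 0, and 4^0 − 1 = 1 − 1 = 0.
Assume f_m = 4^m − 1 for some m ≥ 0.
Then f_{m+1} = 4f_m + 3 = 4·(4^m − 1) + 3 = 4^{m+1} − 4 + 3 = 4^{m+1} − 1.
Hence f_k = 4^k − 1 for every k ≥ 0, by induction.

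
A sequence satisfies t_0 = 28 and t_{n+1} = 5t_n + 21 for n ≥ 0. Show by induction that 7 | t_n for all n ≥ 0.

Base case: t_0 = 28 = 7·4, so 7 | t_0.
Assume 7 | t_m, so t_m = 7s for some integer s.
Then t_{m+1} = 5t_m + 21 = 5·(7s) + 21 = 7(5s + 3), so 7 | t_{m+1}.
So the property holds for m+1, and by induction 7 | t_n for all n ≥ 0.

7 | t_n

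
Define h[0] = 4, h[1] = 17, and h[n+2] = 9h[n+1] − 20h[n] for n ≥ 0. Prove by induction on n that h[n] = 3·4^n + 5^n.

Base cases: h[0] = 4 and 3·4^0 + 5^0 = 4; h[1] = 17 and 3·4^1 + 5^1 = 17.
Assume h[j] = 3·4^j + 5^j for all 0 ≤ j ≤ k, where k ≥ 1.
Then h[k+1] = 9h[k] − 20h[k−1] = 9·(3·4^k + 5^k) − 20·(3·4^{k−1} + 5^{k−1}) = 3·(9·4 − 20)4^{k−1} + (9·5 − 20)5^{k−1} = 48·4^{k−1} + 25·5^{k−1} = 3·4^{k+1} + 5^{k+1}.
This completes the inductive step, so h[n] = 3·4^n + 5^n for all n ≥ 0.

h[n] = 3·4^n + 5^n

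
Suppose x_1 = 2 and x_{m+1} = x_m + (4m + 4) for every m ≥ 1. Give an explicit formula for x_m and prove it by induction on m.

Claim: x_m = 2m^2 + 2m − 2.

Base case: x_1 = 2, and 2·1^2 + 2·1 − 2 = 2.
Assume x_j = 2j^2 + 2j − 2.
Then x_{j+1} = x_j + (4j + 4) = (2j^2 + 2j − 2) + (4j + 4) = 2j^2 + 6j + 2,
and 2·(j+1)^2 + 2·(j+1) − 2 = 2j^2 + 6j + 2.
By induction, x_m = 2m^2 + 2m − 2 for all m ≥ 1.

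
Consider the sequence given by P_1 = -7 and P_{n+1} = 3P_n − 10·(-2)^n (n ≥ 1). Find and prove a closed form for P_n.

Claim: P_n = -3^n + 2·(-2)^n.

Base case: P_1 = -7, and -3^1 + 2·(-2)^1 = -3 − 4 = -7.
Assume P_j = -3^j + 2·(-2)^j for some j ≥ 1.
Then P_{j+1} = 3P_j − 10·(-2)^j = 3·(-3^j + 2·(-2)^j) − 10·(-2)^j = -3^{j+1} + 6·(-2)^j − 10·(-2)^j = -3^{j+1} − 4·(-2)^j = -3^{j+1} + 2·(-2)^{j+1}.
This completes the inductive step, so P_n = -3^n + 2·(-2)^n for all n ≥ 1.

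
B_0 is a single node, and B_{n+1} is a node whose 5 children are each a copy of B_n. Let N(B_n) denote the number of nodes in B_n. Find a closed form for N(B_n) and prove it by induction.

Claim: N(B_n) = (5^{n+1} − 1)/4.

Base case: N(B_0) = 1, and (5^{0+1} − 1)/4 = 1.
Assume N(B_r) = (5^{r+1} − 1)/4.
Then N(B_{r+1}) = 1 + 5N(B_r) = 1 + 5·(5^{r+1} − 1)/4 = 1 + (5^{r+2} − 5)/4 = (4 + 5^{r+2} − 5)/4 = (5^{r+2} − 1)/4.
By induction, N(B_n) = (5^{n+1} − 1)/4 for all n ≥ 0.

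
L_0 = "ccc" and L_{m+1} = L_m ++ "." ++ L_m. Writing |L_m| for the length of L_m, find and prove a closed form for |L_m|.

Claim: |L_m| = 2^{m+2} − 1.

Base case: |L_0| = 3, and 2^{0+2} − 1 = 3.
Assume |L_r| = 2^{r+2} − 1.
Then |L_{r+1}| = |L_r| + 1 + |L_r| = 2|L_r| + 1 = 2(2^{r+2} − 1) + 1 = 2^{r+3} − 2 + 1 = 2^{r+3} − 1.
Hence |L_m| = 2^{m+2} − 1 for every m ≥ 0, by induction.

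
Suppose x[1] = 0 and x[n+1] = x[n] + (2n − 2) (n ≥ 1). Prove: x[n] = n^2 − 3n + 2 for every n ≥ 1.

Base case: x[1] = 0, and 1^2 − 3·1 + 2 = 0.
Assume x[k] = k^2 − 3k + 2.
Then x[k+1] = x[k] + (2k − 2) = (k^2 − 3k + 2) + (2k − 2) = k^2 − k,
and (k+1)^2 − 3·(k+1) + 2 = k^2 − k.
This completes the inductive step, so x[n] = n^2 − 3n + 2 for all n ≥ 1.

x[n] = n^2 − 3n + 2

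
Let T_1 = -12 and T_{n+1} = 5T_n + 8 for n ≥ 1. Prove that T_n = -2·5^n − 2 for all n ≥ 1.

Base case: T_1 = -12, and -2·5^1 − 2 = -10 − 2 = -12.
Assume T_k = -2·5^k − 2 for some k ≥ 1.
Then T_{k+1} = 5T_k + 8 = 5·(-2·5^k − 2) + 8 = -10·5^k − 10 + 8 = -2·5^{k+1} − 2.
This completes the inductive step, so T_n = -2·5^n − 2 for all n ≥ 1.

T_n = -2·5^n − 2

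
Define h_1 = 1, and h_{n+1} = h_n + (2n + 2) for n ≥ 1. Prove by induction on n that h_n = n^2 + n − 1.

Base case: h_1 = 1, and 1^2 + 1 − 1 = 1.
Assume h_m = m^2 + m − 1.
Then h_{m+1} = h_m + (2m + 2) = (m^2 + m − 1) + (2m + 2) = m^2 + 3m + 1,
and (m+1)^2 + (m+1) − 1 = m^2 + 3m + 1.
This completes the inductive step, so h_n = n^2 + n − 1 for all n ≥ 1.

h_n = n^2 + n − 1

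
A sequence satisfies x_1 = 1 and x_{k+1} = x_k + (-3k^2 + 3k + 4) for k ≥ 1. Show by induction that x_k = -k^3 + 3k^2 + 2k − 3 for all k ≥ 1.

Base case: x_1 = 1, and -1^3 + 3·1^2 + 2·1 − 3 = 1.
Assume x_r = -r^3 + 3r^2 + 2r − 3.
Then x_{r+1} = x_r + (-3r^2 + 3r + 4) = (-r^3 + 3r^2 + 2r − 3) + (-3r^2 + 3r + 4) = -r^3 + 5r + 1,
and -(r+1)^3 + 3·(r+1)^2 + 2·(r+1) − 3 = -r^3 + 5r + 1.
By induction, x_k = -k^3 + 3k^2 + 2k − 3 for all k ≥ 1.

x_k = -k^3 + 3k^2 + 2k − 3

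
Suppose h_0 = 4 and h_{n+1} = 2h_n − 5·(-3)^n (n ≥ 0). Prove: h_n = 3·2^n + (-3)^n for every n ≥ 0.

Base case: h_0 = 4, and 3·2^0 + (-3)^0 = 3 + 1 = 4.
Assume h_k = 3·2^k + (-3)^k for some k ≥ 0.
Then h_{k+1} = 2h_k − 5·(-3)^k = 2·(3·2^k + (-3)^k) − 5·(-3)^k = 3·2^{k+1} + 2·(-3)^k − 5·(-3)^k = 3·2^{k+1} − 3·(-3)^k = 3·2^{k+1} + (-3)^{k+1}.
So the formula holds for k+1, and by induction h_n = 3·2^n + (-3)^n for all n ≥ 0.

h_n = 3·2^n + (-3)^n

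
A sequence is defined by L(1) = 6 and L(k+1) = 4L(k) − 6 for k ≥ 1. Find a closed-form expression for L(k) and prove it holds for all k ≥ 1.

Claim: L(k) = 4^k + 2.

Base case: L(1) = 6, and 4^1 + 2 = 4 + 2 = 6.
Assume L(r) = 4^r + 2 for some r ≥ 1.
Then L(r+1) = 4L(r) − 6 = 4·(4^r + 2) − 6 = 4^{r+1} + 8 − 6 = 4^{r+1} + 2.
By induction, L(k) = 4^k + 2 for all k ≥ 1.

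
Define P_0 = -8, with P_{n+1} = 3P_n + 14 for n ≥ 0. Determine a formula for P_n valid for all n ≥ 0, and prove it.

Claim: P_n = -3^n − 7.

Base case: P_0 = -8, and -3^0 − 7 = -1 − 7 = -8.
Assume P_k = -3^k − 7 for some k ≥ 0.
Then P_{k+1} = 3P_k + 14 = 3·(-3^k − 7) + 14 = -3^{k+1} − 21 + 14 = -3^{k+1} − 7.
Hence P_n = -3^n − 7 for every n ≥ 0, by induction.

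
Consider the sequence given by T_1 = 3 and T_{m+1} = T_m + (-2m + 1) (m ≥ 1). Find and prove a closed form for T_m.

Claim: T_m = -m^2 + 2m + 2.

Base case: T_1 = 3, and -1^2 + 2·1 + 2 = 3.
Assume T_k = -k^2 + 2k + 2.
Then T_{k+1} = T_k + (-2k + 1) = (-k^2 + 2k + 2) + (-2k + 1) = -k^2 + 3,
and -(k+1)^2 + 2·(k+1) + 2 = -k^2 + 3.
This completes the inductive step, so T_m = -m^2 + 2m + 2 for all m ≥ 1.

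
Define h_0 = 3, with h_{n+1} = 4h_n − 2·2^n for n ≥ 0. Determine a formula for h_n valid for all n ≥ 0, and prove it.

Claim: h_n = 2·4^n + 2^n.

Base case: h_0 = 3, and 2·4^0 + 2^0 = 2 + 1 = 3.
Assume h_r = 2·4^r + 2^r for some r ≥ 0.
Then h_{r+1} = 4h_r − 2·2^r = 4·(2·4^r + 2^r) − 2·2^r = 2·4^{r+1} + 4·2^r − 2·2^r = 2·4^{r+1} + 2·2^r = 2·4^{r+1} + 2^{r+1}.
This completes the inductive step, so h_n = 2·4^n + 2^n for all n ≥ 0.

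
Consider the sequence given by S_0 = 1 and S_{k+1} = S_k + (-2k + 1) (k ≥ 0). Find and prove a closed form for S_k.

Claim: S_k = -k^2 + 2k + 1.

Base case: S_0 = 1, and -0^2 + 2·0 + 1 = 1.
Assume S_m = -m^2 + 2m + 1.
Then S_{m+1} = S_m + (-2m + 1) = (-m^2 + 2m + 1) + (-2m + 1) = -m^2 + 2,
and -(m+1)^2 + 2·(m+1) + 1 = -m^2 + 2.
By induction, S_k = -k^2 + 2k + 1 for all k ≥ 0.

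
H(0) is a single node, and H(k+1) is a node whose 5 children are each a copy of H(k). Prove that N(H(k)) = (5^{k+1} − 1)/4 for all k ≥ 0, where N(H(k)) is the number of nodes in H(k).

Base case: N(H(0)) = 1, and (5^{0+1} − 1)/4 = 1.
Assume N(H(j)) = (5^{j+1} − 1)/4.
Then N(H(j+1)) = 1 + 5N(H(j)) = 1 + 5·(5^{j+1} − 1)/4 = 1 + (5^{j+2} − 5)/4 = (4 + 5^{j+2} − 5)/4 = (5^{j+2} − 1)/4.
This completes the inductive step, so N(H(k)) = (5^{k+1} − 1)/4 for all k ≥ 0.

N(H(k)) = (5^{k+1} − 1)/4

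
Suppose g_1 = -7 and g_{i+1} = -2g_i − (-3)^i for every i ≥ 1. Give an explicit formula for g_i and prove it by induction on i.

Claim: g_i = 2·(-2)^i + (-3)^i.

Base case: g_1 = -7, and 2·(-2)^1 + (-3)^1 = -4 − 3 = -7.
Assume g_k = 2·(-2)^k + (-3)^k for some k ≥ 1.
Then g_{k+1} = -2g_k − (-3)^k = -2·(2·(-2)^k + (-3)^k) − (-3)^k = 2·(-2)^{k+1} − 2·(-3)^k − (-3)^k = 2·(-2)^{k+1} − 3·(-3)^k = 2·(-2)^{k+1} + (-3)^{k+1}.
So the formula holds for k+1, and by induction g_i = 2·(-2)^i + (-3)^i for all i ≥ 1.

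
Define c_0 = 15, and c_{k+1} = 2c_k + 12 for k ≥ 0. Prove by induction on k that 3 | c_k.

Base case: c_0 = 15 = 3·5, so 3 | c_0.
Assume 3 | c_j, so c_j = 3t for some integer t.
Then c_{j+1} = 2c_j + 12 = 2·(3t) + 12 = 3(2t + 4), so 3 | c_{j+1}.
So the property holds for j+1, and by induction 3 | c_k for all k ≥ 0.

3 | c_k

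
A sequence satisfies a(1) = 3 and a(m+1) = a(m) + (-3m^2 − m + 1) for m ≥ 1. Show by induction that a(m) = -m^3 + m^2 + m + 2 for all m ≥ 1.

Base case: a(1) = 3, and -1^3 + 1^2 + 1 + 2 = 3.
Assume a(r) = -r^3 + r^2 + r + 2.
Then a(r+1) = a(r) + (-3r^2 − r + 1) = (-r^3 + r^2 + r + 2) + (-3r^2 − r + 1) = -r^3 − 2r^2 + 3,
and -(r+1)^3 + (r+1)^2 + (r+1) + 2 = -r^3 − 2r^2 + 3.
Hence a(m) = -m^3 + m^2 + m + 2 for every m ≥ 1, by induction.

a(m) = -m^3 + m^2 + m + 2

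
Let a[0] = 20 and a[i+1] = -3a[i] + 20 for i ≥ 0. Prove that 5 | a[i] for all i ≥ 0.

Base case: a[0] = 20 = 5·4, so 5 | a[0].
Assume 5 | a[m], so a[m] = 5t for some integer t.
Then a[m+1] = -3a[m] + 20 = -3·(5t) + 20 = 5(-3t + 4), so 5 | a[m+1].
So the property holds for m+1, and by induction 5 | a[i] for all i ≥ 0.

5 | a[i]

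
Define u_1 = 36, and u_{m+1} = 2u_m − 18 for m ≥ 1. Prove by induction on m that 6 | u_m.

Base case: u_1 = 36 = 6·6, so 6 | u_1.
Assume 6 | u_r, so u_r = 6t for some integer t.
Then u_{r+1} = 2u_r − 18 = 2·(6t) − 18 = 6(2t − 3), so 6 | u_{r+1}.
So the property holds for r+1, and by induction 6 | u_m for all m ≥ 1.

6 | u_m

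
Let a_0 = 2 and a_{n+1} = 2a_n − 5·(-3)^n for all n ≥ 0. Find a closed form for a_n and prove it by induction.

Claim: a_n = 2^n + (-3)^n.

Base case: a_0 = 2, and 2^0 + (-3)^0 = 1 + 1 = 2.
Assume a_r = 2^r + (-3)^r for some r ≥ 0.
Then a_{r+1} = 2a_r − 5·(-3)^r = 2·(2^r + (-3)^r) − 5·(-3)^r = 2^{r+1} + 2·(-3)^r − 5·(-3)^r = 2^{r+1} − 3·(-3)^r = 2^{r+1} + (-3)^{r+1}.
This completes the inductive step, so a_n = 2^n + (-3)^n for all n ≥ 0.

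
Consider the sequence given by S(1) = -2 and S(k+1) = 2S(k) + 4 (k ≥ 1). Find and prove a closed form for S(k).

Claim: S(k) = 2^k − 4.

Base case: S(1) = -2, and 2^1 − 4 = 2 − 4 = -2.
Assume S(m) = 2^m − 4 for some m ≥ 1.
Then S(m+1) = 2S(m) + 4 = 2·(2^m − 4) + 4 = 2^{m+1} − 8 + 4 = 2^{m+1} − 4.
This completes the inductive step, so S(k) = 2^k − 4 for all k ≥ 1.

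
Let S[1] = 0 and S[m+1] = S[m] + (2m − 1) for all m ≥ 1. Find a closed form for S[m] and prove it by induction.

Claim: S[m] = m^2 − 2m + 1.

Base case: S[1] = 0, and 1^2 − 2·1 + 1 = 0.
Assume S[r] = r^2 − 2r + 1.
Then S[r+1] = S[r] + (2r − 1) = (r^2 − 2r + 1) + (2r − 1) = r^2,
and (r+1)^2 − 2·(r+1) + 1 = r^2.
This completes the inductive step, so S[m] = m^2 − 2m + 1 for all m ≥ 1.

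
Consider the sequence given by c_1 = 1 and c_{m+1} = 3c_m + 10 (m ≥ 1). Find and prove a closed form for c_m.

Claim: c_m = 2·3^m − 5.

Base case: c_1 = 1, and 2·3^1 − 5 = 6 − 5 = 1.
Assume c_j = 2·3^j − 5 for some j ≥ 1.
Then c_{j+1} = 3c_j + 10 = 3·(2·3^j − 5) + 10 = 6·3^j − 15 + 10 = 2·3^{j+1} − 5.
This completes the inductive step, so c_m = 2·3^m − 5 for all m ≥ 1.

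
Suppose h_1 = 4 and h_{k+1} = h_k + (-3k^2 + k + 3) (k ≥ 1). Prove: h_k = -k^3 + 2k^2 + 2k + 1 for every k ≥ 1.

Base case: h_1 = 4, and -1^3 + 2·1^2 + 2·1 + 1 = 4.
Assume h_r = -r^3 + 2r^2 + 2r + 1.
Then h_{r+1} = h_r + (-3r^2 + r + 3) = (-r^3 + 2r^2 + 2r + 1) + (-3r^2 + r + 3) = -r^3 − r^2 + 3r + 4,
and -(r+1)^3 + 2·(r+1)^2 + 2·(r+1) + 1 = -r^3 − r^2 + 3r + 4.
Hence h_k = -k^3 + 2k^2 + 2k + 1 for every k ≥ 1, by induction.

h_k = -k^3 + 2k^2 + 2k + 1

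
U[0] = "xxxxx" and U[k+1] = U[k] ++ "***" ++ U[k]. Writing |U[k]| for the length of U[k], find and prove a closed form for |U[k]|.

Claim: |U[k]| = 2^{k+3} − 3.

Base case: |U[0]| = 5, and 2^{0+3} − 3 = 5.
Assume |U[m]| = 2^{m+3} − 3.
Then |U[m+1]| = |U[m]| + 3 + |U[m]| = 2|U[m]| + 3 = 2(2^{m+3} − 3) + 3 = 2^{m+1+3} − 6 + 3 = 2^{m+1+3} − 3.
This completes the inductive step, so |U[k]| = 2^{k+3} − 3 for all k ≥ 0.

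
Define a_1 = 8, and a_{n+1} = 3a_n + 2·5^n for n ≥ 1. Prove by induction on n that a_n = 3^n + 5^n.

Base case: a_1 = 8, and 3^1 + 5^1 = 3 + 5 = 8.
Assume a_k = 3^k + 5^k for some k ≥ 1.
Then a_{k+1} = 3a_k + 2·5^k = 3·(3^k + 5^k) + 2·5^k = 3^{k+1} + 3·5^k + 2·5^k = 3^{k+1} + 5·5^k = 3^{k+1} + 5^{k+1}.
Hence a_n = 3^n + 5^n for every n ≥ 1, by induction.

a_n = 3^n + 5^n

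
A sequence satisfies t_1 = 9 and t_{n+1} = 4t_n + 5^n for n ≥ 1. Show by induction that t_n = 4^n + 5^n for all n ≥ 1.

Base case: t_1 = 9, and 4^1 + 5^1 = 4 + 5 = 9.
Assume t_r = 4^r + 5^r for some r ≥ 1.
Then t_{r+1} = 4t_r + 5^r = 4·(4^r + 5^r) + 5^r = 4^{r+1} + 4·5^r + 5^r = 4^{r+1} + 5·5^r = 4^{r+1} + 5^{r+1}.
Hence t_n = 4^n + 5^n for every n ≥ 1, by induction.

t_n = 4^n + 5^n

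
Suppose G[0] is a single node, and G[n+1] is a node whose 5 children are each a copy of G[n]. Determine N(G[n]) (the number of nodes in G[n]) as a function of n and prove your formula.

Claim: N(G[n]) = (5^{n+1} − 1)/4.

Base case: N(G[0]) = 1, and (5^{0+1} − 1)/4 = 1.
Assume N(G[m]) = (5^{m+1} − 1)/4.
Then N(G[m+1]) = 1 + 5N(G[m]) = 1 + 5·(5^{m+1} − 1)/4 = 1 + (5^{m+2} − 5)/4 = (4 + 5^{m+2} − 5)/4 = (5^{m+2} − 1)/4.
This completes the inductive step, so N(G[n]) = (5^{n+1} − 1)/4 for all n ≥ 0.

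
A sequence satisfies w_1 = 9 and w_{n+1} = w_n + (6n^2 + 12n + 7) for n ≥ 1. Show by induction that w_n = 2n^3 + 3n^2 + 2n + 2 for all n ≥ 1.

Base case: w_1 = 9, and 2·1^3 + 3·1^2 + 2·1 + 2 = 9.
Assume w_m = 2m^3 + 3m^2 + 2m + 2.
Then w_{m+1} = w_m + (6m^2 + 12m + 7) = (2m^3 + 3m^2 + 2m + 2) + (6m^2 + 12m + 7) = 2m^3 + 9m^2 + 14m + 9,
and 2·(m+1)^3 + 3·(m+1)^2 + 2·(m+1) + 2 = 2m^3 + 9m^2 + 14m + 9.
This completes the inductive step, so w_n = 2n^3 + 3n^2 + 2n + 2 for all n ≥ 1.

w_n = 2n^3 + 3n^2 + 2n + 2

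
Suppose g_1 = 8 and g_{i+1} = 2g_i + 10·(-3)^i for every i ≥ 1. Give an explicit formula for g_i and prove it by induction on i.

Claim: g_i = 2^i − 2·(-3)^i.

Base case: g_1 = 8, and 2^1 − 2·(-3)^1 = 2 + 6 = 8.
Assume g_m = 2^m − 2·(-3)^m for some m ≥ 1.
Then g_{m+1} = 2g_m + 10·(-3)^m = 2·(2^m − 2·(-3)^m) + 10·(-3)^m = 2^{m+1} − 4·(-3)^m + 10·(-3)^m = 2^{m+1} + 6·(-3)^m = 2^{m+1} − 2·(-3)^{m+1}.
So the formula holds for m+1, and by induction g_i = 2^i − 2·(-3)^i for all i ≥ 1.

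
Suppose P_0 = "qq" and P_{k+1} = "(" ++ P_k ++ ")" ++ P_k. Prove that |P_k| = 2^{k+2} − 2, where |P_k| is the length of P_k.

Base case: |P_0| = 2, and 2^{0+2} − 2 = 2.
Assume |P_j| = 2^{j+2} − 2.
Then |P_{j+1}| = 1 + |P_j| + 1 + |P_j| = 2|P_j| + 2 = 2(2^{j+2} − 2) + 2 = 2^{j+3} − 4 + 2 = 2^{j+3} − 2.
Hence |P_k| = 2^{k+2} − 2 for every k ≥ 0, by induction.

|P_k| = 2^{k+2} − 2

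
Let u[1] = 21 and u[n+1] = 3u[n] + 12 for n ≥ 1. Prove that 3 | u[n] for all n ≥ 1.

Base case: u[1] = 21 = 3·7, so 3 | u[1].
Assume 3 | u[j], so u[j] = 3t for some integer t.
Then u[j+1] = 3u[j] + 12 = 3·(3t) + 12 = 3(3t + 4), so 3 | u[j+1].
By induction, 3 | u[n] for all n ≥ 1.

3 | u[n]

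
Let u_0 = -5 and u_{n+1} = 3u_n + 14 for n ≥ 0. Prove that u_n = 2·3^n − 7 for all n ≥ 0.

Base case: u_0 = -5, and 2·3^0 − 7 = 2 − 7 = -5.
Assume u_k = 2·3^k − 7 for some k ≥ 0.
Then u_{k+1} = 3u_k + 14 = 3·(2·3^k − 7) + 14 = 6·3^k − 21 + 14 = 2·3^{k+1} − 7.
So the formula holds for k+1, and by induction u_n = 2·3^n − 7 for all n ≥ 0.

u_n = 2·3^n − 7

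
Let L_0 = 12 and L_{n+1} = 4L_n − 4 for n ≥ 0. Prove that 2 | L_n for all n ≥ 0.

Base case: L_0 = 12 = 2·6, so 2 | L_0.
Assume 2 | L_m, so L_m = 2t for some integer t.
Then L_{m+1} = 4L_m − 4 = 4·(2t) − 4 = 2(4t − 2), so 2 | L_{m+1}.
Hence 2 | L_n for every n ≥ 0, by induction.

2 | L_n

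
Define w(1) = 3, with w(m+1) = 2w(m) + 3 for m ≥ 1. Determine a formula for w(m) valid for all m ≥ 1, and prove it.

Claim: w(m) = 3·2^m − 3.

Base case: w(1) = 3, and 3·2^1 − 3 = 6 − 3 = 3.
Assume w(k) = 3·2^k − 3 for some k ≥ 1.
Then w(k+1) = 2w(k) + 3 = 2·(3·2^k − 3) + 3 = 6·2^k − 6 + 3 = 3·2^{k+1} − 3.
So the formula holds for k+1, and by induction w(m) = 3·2^m − 3 for all m ≥ 1.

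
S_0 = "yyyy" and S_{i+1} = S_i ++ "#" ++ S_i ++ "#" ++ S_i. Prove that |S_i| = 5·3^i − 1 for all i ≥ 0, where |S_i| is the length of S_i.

Base case: |S_0| = 4, and 5·3^0 − 1 = 4.
Assume |S_r| = 5·3^r − 1.
Then |S_{r+1}| = 3|S_r| + 2 = 3(5·3^r − 1) + 2 = 5·3^{r+1} − 3 + 2 = 5·3^{r+1} − 1.
Hence |S_i| = 5·3^i − 1 for every i ≥ 0, by induction.

|S_i| = 5·3^i − 1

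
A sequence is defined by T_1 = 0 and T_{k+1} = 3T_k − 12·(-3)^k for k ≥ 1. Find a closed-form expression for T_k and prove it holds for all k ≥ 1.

Claim: T_k = 2·3^k + 2·(-3)^k.

Base case: T_1 = 0, and 2·3^1 + 2·(-3)^1 = 6 − 6 = 0.
Assume T_j = 2·3^j + 2·(-3)^j for some j ≥ 1.
Then T_{j+1} = 3T_j − 12·(-3)^j = 3·(2·3^j + 2·(-3)^j) − 12·(-3)^j = 2·3^{j+1} + 6·(-3)^j − 12·(-3)^j = 2·3^{j+1} − 6·(-3)^j = 2·3^{j+1} + 2·(-3)^{j+1}.
So the formula holds for j+1, and by induction T_k = 2·3^k + 2·(-3)^k for all k ≥ 1.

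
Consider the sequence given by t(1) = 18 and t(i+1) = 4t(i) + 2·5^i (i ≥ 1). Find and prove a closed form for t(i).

Claim: t(i) = 2·4^i + 2·5^i.

Base case: t(1) = 18, and 2·4^1 + 2·5^1 = 8 + 10 = 18.
Assume t(j) = 2·4^j + 2·5^j for some j ≥ 1.
Then t(j+1) = 4t(j) + 2·5^j = 4·(2·4^j + 2·5^j) + 2·5^j = 2·4^{j+1} + 8·5^j + 2·5^j = 2·4^{j+1} + 10·5^j = 2·4^{j+1} + 2·5^{j+1}.
This completes the inductive step, so t(i) = 2·4^i + 2·5^i for all i ≥ 1.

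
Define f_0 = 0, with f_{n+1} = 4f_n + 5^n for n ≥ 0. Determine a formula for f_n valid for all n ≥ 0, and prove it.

Claim: f_n = -4^n + 5^n.

Base case: f_0 = 0, and -4^0 + 5^0 = -1 + 1 = 0.
Assume f_r = -4^r + 5^r for some r ≥ 0.
Then f_{r+1} = 4f_r + 5^r = 4·(-4^r + 5^r) + 5^r = -4^{r+1} + 4·5^r + 5^r = -4^{r+1} + 5·5^r = -4^{r+1} + 5^{r+1}.
This completes the inductive step, so f_n = -4^n + 5^n for all n ≥ 0.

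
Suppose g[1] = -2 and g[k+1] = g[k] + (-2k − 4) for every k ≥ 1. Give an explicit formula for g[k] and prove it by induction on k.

Claim: g[k] = -k^2 − 3k + 2.

Base case: g[1] = -2, and -1^2 − 3·1 + 2 = -2.
Assume g[r] = -r^2 − 3r + 2.
Then g[r+1] = g[r] + (-2r − 4) = (-r^2 − 3r + 2) + (-2r − 4) = -r^2 − 5r − 2,
and -(r+1)^2 − 3·(r+1) + 2 = -r^2 − 5r − 2.
This completes the inductive step, so g[k] = -k^2 − 3k + 2 for all k ≥ 1.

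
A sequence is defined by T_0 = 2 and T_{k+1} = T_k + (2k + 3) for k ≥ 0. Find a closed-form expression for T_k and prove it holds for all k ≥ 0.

Claim: T_k = k^2 + 2k + 2.

Base case: T_0 = 2, and 0^2 + 2·0 + 2 = 2.
Assume T_m = m^2 + 2m + 2.
Then T_{m+1} = T_m + (2m + 3) = (m^2 + 2m + 2) + (2m + 3) = m^2 + 4m + 5,
and (m+1)^2 + 2·(m+1) + 2 = m^2 + 4m + 5.
By induction, T_k = k^2 + 2k + 2 for all k ≥ 0.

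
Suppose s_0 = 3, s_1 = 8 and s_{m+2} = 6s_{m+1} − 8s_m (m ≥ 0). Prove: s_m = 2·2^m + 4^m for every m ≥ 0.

Base cases: s_0 = 3 and 2·2^0 + 4^0 = 3; s_1 = 8 and 2·2^1 + 4^1 = 8.
Assume s_j = 2·2^j + 4^j for all 0 ≤ j ≤ k, where k ≥ 1.
Then s_{k+1} = 6s_k − 8s_{k−1} = 6·(2·2^k + 4^k) − 8·(2·2^{k−1} + 4^{k−1}) = 2·(6·2 − 8)2^{k−1} + (6·4 − 8)4^{k−1} = 8·2^{k−1} + 16·4^{k−1} = 2·2^{k+1} + 4^{k+1}.
This completes the inductive step, so s_m = 2·2^m + 4^m for all m ≥ 0.

s_m = 2·2^m + 4^m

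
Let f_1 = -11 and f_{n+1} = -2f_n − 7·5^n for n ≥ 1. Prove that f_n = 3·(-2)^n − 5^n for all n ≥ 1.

Base case: f_1 = -11, and 3·(-2)^1 − 5^1 = -6 − 5 = -11.
Assume f_j = 3·(-2)^j − 5^j for some j ≥ 1.
Then f_{j+1} = -2f_j − 7·5^j = -2·(3·(-2)^j − 5^j) − 7·5^j = 3·(-2)^{j+1} + 2·5^j − 7·5^j = 3·(-2)^{j+1} − 5·5^j = 3·(-2)^{j+1} − 5^{j+1}.
So the formula holds for j+1, and by induction f_n = 3·(-2)^n − 5^n for all n ≥ 1.

f_n = 3·(-2)^n − 5^n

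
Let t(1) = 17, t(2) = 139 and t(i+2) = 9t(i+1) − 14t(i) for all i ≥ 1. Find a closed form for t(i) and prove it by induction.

Claim: t(i) = 3·7^i − 2·2^i.

Base cases: t(1) = 17 and 3·7^1 − 2·2^1 = 17; t(2) = 139 and 3·7^2 − 2·2^2 = 139.
Assume t(j) = 3·7^j − 2·2^j for all 1 ≤ j ≤ k, where k ≥ 2.
Then t(k+1) = 9t(k) − 14t(k−1) = 9·(3·7^k − 2·2^k) − 14·(3·7^{k−1} − 2·2^{k−1}) = 3·(9·7 − 14)7^{k−1} − 2·(9·2 − 14)2^{k−1} = 147·7^{k−1} − 8·2^{k−1} = 3·7^{k+1} − 2·2^{k+1}.
Hence t(i) = 3·7^i − 2·2^i for every i ≥ 1, by strong induction.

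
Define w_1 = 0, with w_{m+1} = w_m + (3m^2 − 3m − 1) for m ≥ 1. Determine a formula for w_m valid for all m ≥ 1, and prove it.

Claim: w_m = m^3 − 3m^2 + m + 1.

Base case: w_1 = 0, and 1^3 − 3·1^2 + 1 + 1 = 0.
Assume w_j = j^3 − 3j^2 + j + 1.
Then w_{j+1} = w_j + (3j^2 − 3j − 1) = (j^3 − 3j^2 + j + 1) + (3j^2 − 3j − 1) = j^3 − 2j,
and (j+1)^3 − 3·(j+1)^2 + (j+1) + 1 = j^3 − 2j.
This completes the inductive step, so w_m = m^3 − 3m^2 + m + 1 for all m ≥ 1.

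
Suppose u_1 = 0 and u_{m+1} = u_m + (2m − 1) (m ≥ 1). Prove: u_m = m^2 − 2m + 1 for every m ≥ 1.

Base case: u_1 = 0, and 1^2 − 2·1 + 1 = 0.
Assume u_k = k^2 − 2k + 1.
Then u_{k+1} = u_k + (2k − 1) = (k^2 − 2k + 1) + (2k − 1) = k^2,
and (k+1)^2 − 2·(k+1) + 1 = k^2.
Hence u_m = m^2 − 2m + 1 for every m ≥ 1, by induction.

u_m = m^2 − 2m + 1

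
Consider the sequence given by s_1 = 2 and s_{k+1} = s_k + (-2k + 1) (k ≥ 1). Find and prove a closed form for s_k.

Claim: s_k = -k^2 + 2k + 1.

Base case: s_1 = 2, and -1^2 + 2·1 + 1 = 2.
Assume s_r = -r^2 + 2r + 1.
Then s_{r+1} = s_r + (-2r + 1) = (-r^2 + 2r + 1) + (-2r + 1) = -r^2 + 2,
and -(r+1)^2 + 2·(r+1) + 1 = -r^2 + 2.
By induction, s_k = -k^2 + 2k + 1 for all k ≥ 1.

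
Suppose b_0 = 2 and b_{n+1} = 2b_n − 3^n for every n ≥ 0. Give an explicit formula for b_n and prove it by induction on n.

Claim: b_n = 3·2^n − 3^n.

Base case: b_0 = 2, and 3·2^0 − 3^0 = 3 − 1 = 2.
Assume b_m = 3·2^m − 3^m for some m ≥ 0.
Then b_{m+1} = 2b_m − 3^m = 2·(3·2^m − 3^m) − 3^m = 3·2^{m+1} − 2·3^m − 3^m = 3·2^{m+1} − 3·3^m = 3·2^{m+1} − 3^{m+1}.
By induction, b_n = 3·2^n − 3^n for all n ≥ 0.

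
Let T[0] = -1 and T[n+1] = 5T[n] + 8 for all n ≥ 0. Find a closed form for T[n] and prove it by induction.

Claim: T[n] = 5^n − 2.

Base case: T[0] = -1, and 5^0 − 2 = 1 − 2 = -1.
Assume T[m] = 5^m − 2 for some m ≥ 0.
Then T[m+1] = 5T[m] + 8 = 5·(5^m − 2) + 8 = 5^{m+1} − 10 + 8 = 5^{m+1} − 2.
By induction, T[n] = 5^n − 2 for all n ≥ 0.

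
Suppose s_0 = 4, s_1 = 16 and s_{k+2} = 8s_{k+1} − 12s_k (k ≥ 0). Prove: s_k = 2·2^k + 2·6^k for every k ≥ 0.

Base cases: s_0 = 4 and 2·2^0 + 2·6^0 = 4; s_1 = 16 and 2·2^1 + 2·6^1 = 16.
Assume s_j = 2·2^j + 2·6^j for all 0 ≤ j ≤ m, where m ≥ 1.
Then s_{m+1} = 8s_m − 12s_{m−1} = 8·(2·2^m + 2·6^m) − 12·(2·2^{m−1} + 2·6^{m−1}) = 2·(8·2 − 12)2^{m−1} + 2·(8·6 − 12)6^{m−1} = 8·2^{m−1} + 72·6^{m−1} = 2·2^{m+1} + 2·6^{m+1}.
By strong induction, s_k = 2·2^k + 2·6^k for all k ≥ 0.

s_k = 2·2^k + 2·6^k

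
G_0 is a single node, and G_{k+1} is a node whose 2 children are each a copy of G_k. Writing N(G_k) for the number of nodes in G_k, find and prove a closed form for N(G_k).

Claim: N(G_k) = 2^{k+1} − 1.

Base case: N(G_0) = 1, and 2^{0+1} − 1 = 1.
Assume N(G_m) = 2^{m+1} − 1.
Then N(G_{m+1}) = 1 + 2N(G_m) = 1 + 2(2^{m+1} − 1) = 2^{m+2} − 2 + 1 = 2^{m+2} − 1.
This completes the inductive step, so N(G_k) = 2^{k+1} − 1 for all k ≥ 0.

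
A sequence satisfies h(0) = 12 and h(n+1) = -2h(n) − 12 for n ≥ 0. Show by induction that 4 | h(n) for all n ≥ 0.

Base case: h(0) = 12 = 4·3, so 4 | h(0).
Assume 4 | h(r), so h(r) = 4t for some integer t.
Then h(r+1) = -2h(r) − 12 = -2·(4t) − 12 = 4(-2t − 3), so 4 | h(r+1).
By induction, 4 | h(n) for all n ≥ 0.

4 | h(n)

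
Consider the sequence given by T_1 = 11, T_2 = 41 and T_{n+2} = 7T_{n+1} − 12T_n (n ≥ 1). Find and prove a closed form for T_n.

Claim: T_n = 3^n + 2·4^n.

Base cases: T_1 = 11 and 3^1 + 2·4^1 = 11; T_2 = 41 and 3^2 + 2·4^2 = 41.
Assume T_j = 3^j + 2·4^j for all 1 ≤ j ≤ k, where k ≥ 2.
Then T_{k+1} = 7T_k − 12T_{k−1} = 7·(3^k + 2·4^k) − 12·(3^{k−1} + 2·4^{k−1}) = (7·3 − 12)3^{k−1} + 2·(7·4 − 12)4^{k−1} = 9·3^{k−1} + 32·4^{k−1} = 3^{k+1} + 2·4^{k+1}.
Hence T_n = 3^n + 2·4^n for every n ≥ 1, by strong induction.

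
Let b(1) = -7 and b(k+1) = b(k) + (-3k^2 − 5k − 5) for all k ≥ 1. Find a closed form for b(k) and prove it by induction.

Claim: b(k) = -k^3 − k^2 − 3k − 2.

Base case: b(1) = -7, and -1^3 − 1^2 − 3·1 − 2 = -7.
Assume b(m) = -m^3 − m^2 − 3m − 2.
Then b(m+1) = b(m) + (-3m^2 − 5m − 5) = (-m^3 − m^2 − 3m − 2) + (-3m^2 − 5m − 5) = -m^3 − 4m^2 − 8m − 7,
and -(m+1)^3 − (m+1)^2 − 3·(m+1) − 2 = -m^3 − 4m^2 − 8m − 7.
By induction, b(k) = -k^3 − k^2 − 3k − 2 for all k ≥ 1.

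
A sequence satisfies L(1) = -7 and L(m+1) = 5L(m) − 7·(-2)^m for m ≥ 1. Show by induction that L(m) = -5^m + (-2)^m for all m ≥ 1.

Base case: L(1) = -7, and -5^1 + (-2)^1 = -5 − 2 = -7.
Assume L(r) = -5^r + (-2)^r for some r ≥ 1.
Then L(r+1) = 5L(r) − 7·(-2)^r = 5·(-5^r + (-2)^r) − 7·(-2)^r = -5^{r+1} + 5·(-2)^r − 7·(-2)^r = -5^{r+1} − 2·(-2)^r = -5^{r+1} + (-2)^{r+1}.
By induction, L(m) = -5^m + (-2)^m for all m ≥ 1.

L(m) = -5^m + (-2)^m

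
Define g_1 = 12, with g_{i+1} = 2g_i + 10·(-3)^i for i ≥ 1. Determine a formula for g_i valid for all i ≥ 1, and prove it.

Claim: g_i = 3·2^i − 2·(-3)^i.

Base case: g_1 = 12, and 3·2^1 − 2·(-3)^1 = 6 + 6 = 12.
Assume g_j = 3·2^j − 2·(-3)^j for some j ≥ 1.
Then g_{j+1} = 2g_j + 10·(-3)^j = 2·(3·2^j − 2·(-3)^j) + 10·(-3)^j = 3·2^{j+1} − 4·(-3)^j + 10·(-3)^j = 3·2^{j+1} + 6·(-3)^j = 3·2^{j+1} − 2·(-3)^{j+1}.
So the formula holds for j+1, and by induction g_i = 3·2^i − 2·(-3)^i for all i ≥ 1.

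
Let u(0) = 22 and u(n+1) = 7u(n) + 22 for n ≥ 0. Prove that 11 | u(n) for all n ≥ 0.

Base case: u(0) = 22 = 11·2, so 11 | u(0).
Assume 11 | u(k), so u(k) = 11t for some integer t.
Then u(k+1) = 7u(k) + 22 = 7·(11t) + 22 = 11(7t + 2), so 11 | u(k+1).
So the property holds for k+1, and by induction 11 | u(n) for all n ≥ 0.

11 | u(n)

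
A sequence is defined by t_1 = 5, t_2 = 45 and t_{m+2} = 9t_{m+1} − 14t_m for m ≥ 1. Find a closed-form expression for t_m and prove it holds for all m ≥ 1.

Claim: t_m = 7^m − 2^m.

Base cases: t_1 = 5 and 7^1 − 2^1 = 5; t_2 = 45 and 7^2 − 2^2 = 45.
Assume t_j = 7^j − 2^j for all 1 ≤ j ≤ r, where r ≥ 2.
Then t_{r+1} = 9t_r − 14t_{r−1} = 9·(7^r − 2^r) − 14·(7^{r−1} − 2^{r−1}) = (9·7 − 14)7^{r−1} − (9·2 − 14)2^{r−1} = 49·7^{r−1} − 4·2^{r−1} = 7^{r+1} − 2^{r+1}.
So the formula holds for r+1, and by strong induction t_m = 7^m − 2^m for all m ≥ 1.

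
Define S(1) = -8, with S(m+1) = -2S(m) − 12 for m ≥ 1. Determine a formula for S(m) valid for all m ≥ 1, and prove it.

Claim: S(m) = 2·(-2)^m − 4.

Base case: S(1) = -8, and 2·(-2)^1 − 4 = -4 − 4 = -8.
Assume S(j) = 2·(-2)^j − 4 for some j ≥ 1.
Then S(j+1) = -2S(j) − 12 = -2·(2·(-2)^j − 4) − 12 = -4·(-2)^j + 8 − 12 = 2·(-2)^{j+1} − 4.
By induction, S(m) = 2·(-2)^m − 4 for all m ≥ 1.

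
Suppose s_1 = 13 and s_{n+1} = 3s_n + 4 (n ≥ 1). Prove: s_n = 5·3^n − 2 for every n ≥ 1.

Base case: s_1 = 13, and 5·3^1 − 2 = 15 − 2 = 13.
Assume s_r = 5·3^r − 2 for some r ≥ 1.
Then s_{r+1} = 3s_r + 4 = 3·(5·3^r − 2) + 4 = 15·3^r − 6 + 4 = 5·3^{r+1} − 2.
So the formula holds for r+1, and by induction s_n = 5·3^n − 2 for all n ≥ 1.

s_n = 5·3^n − 2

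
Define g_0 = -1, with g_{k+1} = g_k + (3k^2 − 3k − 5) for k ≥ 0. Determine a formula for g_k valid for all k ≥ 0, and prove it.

Claim: g_k = k^3 − 3k^2 − 3k − 1.

Base case: g_0 = -1, and 0^3 − 3·0^2 − 3·0 − 1 = -1.
Assume g_r = r^3 − 3r^2 − 3r − 1.
Then g_{r+1} = g_r + (3r^2 − 3r − 5) = (r^3 − 3r^2 − 3r − 1) + (3r^2 − 3r − 5) = r^3 − 6r − 6,
and (r+1)^3 − 3·(r+1)^2 − 3·(r+1) − 1 = r^3 − 6r − 6.
By induction, g_k = k^3 − 3k^2 − 3k − 1 for all k ≥ 0.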